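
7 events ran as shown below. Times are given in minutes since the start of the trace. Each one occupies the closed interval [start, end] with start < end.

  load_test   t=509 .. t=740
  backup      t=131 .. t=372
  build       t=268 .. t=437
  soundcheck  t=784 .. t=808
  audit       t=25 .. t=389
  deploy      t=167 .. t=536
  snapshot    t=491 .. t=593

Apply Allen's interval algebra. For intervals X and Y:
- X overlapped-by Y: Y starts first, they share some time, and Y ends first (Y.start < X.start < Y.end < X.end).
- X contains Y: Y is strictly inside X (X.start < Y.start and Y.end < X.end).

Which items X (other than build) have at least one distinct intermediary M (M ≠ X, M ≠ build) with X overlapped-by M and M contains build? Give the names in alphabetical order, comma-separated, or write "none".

Target build = [t=268, t=437].
Intermediaries M with M contains build: deploy.
Via deploy — items with X overlapped-by deploy: load_test, snapshot.
Union: load_test, snapshot.

load_test, snapshot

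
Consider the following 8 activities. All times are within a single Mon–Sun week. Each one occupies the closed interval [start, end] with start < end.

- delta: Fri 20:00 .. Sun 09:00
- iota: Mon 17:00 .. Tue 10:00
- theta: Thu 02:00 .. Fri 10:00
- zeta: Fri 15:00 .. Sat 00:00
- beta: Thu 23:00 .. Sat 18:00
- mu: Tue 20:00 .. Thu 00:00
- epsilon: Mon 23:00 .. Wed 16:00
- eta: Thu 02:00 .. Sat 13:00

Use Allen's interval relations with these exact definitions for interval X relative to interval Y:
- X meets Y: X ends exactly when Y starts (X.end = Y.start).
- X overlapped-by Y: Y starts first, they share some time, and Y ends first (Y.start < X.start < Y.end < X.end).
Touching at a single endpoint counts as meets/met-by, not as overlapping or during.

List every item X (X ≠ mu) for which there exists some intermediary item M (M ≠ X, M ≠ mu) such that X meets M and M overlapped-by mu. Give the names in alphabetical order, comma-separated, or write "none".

none

Target mu = [Tue 20:00, Thu 00:00].
Intermediaries M with M overlapped-by mu: none.
Union: none.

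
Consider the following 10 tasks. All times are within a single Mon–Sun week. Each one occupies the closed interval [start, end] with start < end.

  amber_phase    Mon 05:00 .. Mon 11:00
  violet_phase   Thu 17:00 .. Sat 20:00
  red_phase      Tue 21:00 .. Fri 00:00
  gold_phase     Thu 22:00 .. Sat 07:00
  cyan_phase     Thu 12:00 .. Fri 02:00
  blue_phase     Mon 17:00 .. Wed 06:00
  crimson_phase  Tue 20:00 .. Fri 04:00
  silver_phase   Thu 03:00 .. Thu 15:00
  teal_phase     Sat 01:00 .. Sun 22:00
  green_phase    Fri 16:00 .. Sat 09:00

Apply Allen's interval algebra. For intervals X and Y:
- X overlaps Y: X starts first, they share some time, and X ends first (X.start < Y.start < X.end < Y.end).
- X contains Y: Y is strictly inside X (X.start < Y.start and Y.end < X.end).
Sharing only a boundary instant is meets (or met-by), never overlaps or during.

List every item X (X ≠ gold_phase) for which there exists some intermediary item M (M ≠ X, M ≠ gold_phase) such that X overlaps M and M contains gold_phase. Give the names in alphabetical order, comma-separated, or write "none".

Target gold_phase = [Thu 22:00, Sat 07:00].
Intermediaries M with M contains gold_phase: violet_phase.
Via violet_phase — items with X overlaps violet_phase: crimson_phase, cyan_phase, red_phase.
Union: crimson_phase, cyan_phase, red_phase.

crimson_phase, cyan_phase, red_phase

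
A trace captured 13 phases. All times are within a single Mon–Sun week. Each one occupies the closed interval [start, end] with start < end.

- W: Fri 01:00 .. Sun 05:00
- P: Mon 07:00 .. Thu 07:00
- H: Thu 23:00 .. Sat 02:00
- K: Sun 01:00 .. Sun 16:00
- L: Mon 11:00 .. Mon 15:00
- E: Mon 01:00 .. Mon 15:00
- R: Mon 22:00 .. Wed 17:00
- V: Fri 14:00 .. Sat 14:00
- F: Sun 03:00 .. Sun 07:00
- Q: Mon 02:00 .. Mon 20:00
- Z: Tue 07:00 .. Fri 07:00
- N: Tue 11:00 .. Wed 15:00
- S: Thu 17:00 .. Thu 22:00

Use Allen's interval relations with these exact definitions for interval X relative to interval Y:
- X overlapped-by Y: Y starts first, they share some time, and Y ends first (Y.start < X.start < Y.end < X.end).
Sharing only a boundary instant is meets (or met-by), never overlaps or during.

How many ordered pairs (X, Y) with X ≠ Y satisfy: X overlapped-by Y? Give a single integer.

11

Checking all 156 ordered pairs for relation 'overlapped-by'; matching pairs in alphabetical order:
(F, W): F overlapped-by W ✓
(H, Z): H overlapped-by Z ✓
(K, W): K overlapped-by W ✓
(P, E): P overlapped-by E ✓
(P, Q): P overlapped-by Q ✓
(Q, E): Q overlapped-by E ✓
(V, H): V overlapped-by H ✓
(W, H): W overlapped-by H ✓
(W, Z): W overlapped-by Z ✓
(Z, P): Z overlapped-by P ✓
(Z, R): Z overlapped-by R ✓
Count: 11.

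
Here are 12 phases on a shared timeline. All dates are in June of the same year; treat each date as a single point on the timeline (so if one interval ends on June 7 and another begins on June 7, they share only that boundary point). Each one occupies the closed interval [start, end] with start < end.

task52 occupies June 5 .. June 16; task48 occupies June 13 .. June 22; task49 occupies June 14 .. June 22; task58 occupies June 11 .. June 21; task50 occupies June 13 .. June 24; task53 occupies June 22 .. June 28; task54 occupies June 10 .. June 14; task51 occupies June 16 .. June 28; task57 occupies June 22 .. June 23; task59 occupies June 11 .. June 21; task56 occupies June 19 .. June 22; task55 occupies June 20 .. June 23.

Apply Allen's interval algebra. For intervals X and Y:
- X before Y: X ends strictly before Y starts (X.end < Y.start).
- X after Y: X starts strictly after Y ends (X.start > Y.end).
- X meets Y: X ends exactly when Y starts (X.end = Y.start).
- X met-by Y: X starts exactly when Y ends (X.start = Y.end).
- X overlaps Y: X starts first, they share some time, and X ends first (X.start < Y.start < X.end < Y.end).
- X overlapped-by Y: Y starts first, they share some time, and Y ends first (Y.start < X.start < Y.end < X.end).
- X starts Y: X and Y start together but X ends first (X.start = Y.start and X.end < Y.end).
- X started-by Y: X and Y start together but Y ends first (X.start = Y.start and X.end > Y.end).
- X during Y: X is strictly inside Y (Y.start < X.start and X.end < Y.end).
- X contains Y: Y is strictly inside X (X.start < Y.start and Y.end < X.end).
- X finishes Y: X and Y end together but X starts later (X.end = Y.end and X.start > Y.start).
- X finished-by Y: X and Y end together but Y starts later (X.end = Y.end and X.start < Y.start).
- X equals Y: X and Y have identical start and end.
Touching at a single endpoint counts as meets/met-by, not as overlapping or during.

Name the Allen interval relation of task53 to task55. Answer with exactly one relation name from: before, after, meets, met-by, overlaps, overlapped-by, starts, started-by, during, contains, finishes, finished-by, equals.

overlapped-by

task53 = [June 22, June 28]; task55 = [June 20, June 23].
Compare endpoints: task53.start > task55.start, task53.start < task55.end, task53.end > task55.start, task53.end > task55.end.
That pattern is 'overlapped-by'.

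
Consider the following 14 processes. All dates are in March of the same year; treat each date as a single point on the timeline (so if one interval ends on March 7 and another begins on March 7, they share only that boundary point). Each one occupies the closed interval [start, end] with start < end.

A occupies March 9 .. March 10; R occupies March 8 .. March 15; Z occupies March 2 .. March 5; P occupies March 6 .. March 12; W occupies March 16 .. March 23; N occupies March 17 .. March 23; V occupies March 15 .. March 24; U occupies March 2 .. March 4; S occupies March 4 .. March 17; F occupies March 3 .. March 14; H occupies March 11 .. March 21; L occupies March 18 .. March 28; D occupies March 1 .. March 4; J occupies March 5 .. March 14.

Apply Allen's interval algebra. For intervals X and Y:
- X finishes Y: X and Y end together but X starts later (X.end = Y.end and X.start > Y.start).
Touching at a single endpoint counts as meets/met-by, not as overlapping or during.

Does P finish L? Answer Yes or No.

No

P = [March 6, March 12], L = [March 18, March 28].
Actual relation of P to L: before.
Asked whether 'finishes' holds → No.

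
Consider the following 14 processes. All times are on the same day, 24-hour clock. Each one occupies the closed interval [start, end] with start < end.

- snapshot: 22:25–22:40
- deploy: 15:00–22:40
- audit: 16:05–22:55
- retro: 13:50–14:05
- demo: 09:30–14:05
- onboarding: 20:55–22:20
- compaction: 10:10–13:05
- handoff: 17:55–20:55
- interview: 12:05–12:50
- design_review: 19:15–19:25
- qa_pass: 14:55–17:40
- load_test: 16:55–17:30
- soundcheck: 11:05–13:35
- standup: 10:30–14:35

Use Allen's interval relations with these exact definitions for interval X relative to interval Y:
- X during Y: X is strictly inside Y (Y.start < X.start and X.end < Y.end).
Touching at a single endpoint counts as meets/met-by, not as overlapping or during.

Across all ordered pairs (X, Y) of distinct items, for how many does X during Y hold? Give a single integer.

Checking all 182 ordered pairs for relation 'during'; matching pairs in alphabetical order:
(compaction, demo): compaction during demo ✓
(design_review, audit): design_review during audit ✓
(design_review, deploy): design_review during deploy ✓
(design_review, handoff): design_review during handoff ✓
(handoff, audit): handoff during audit ✓
(handoff, deploy): handoff during deploy ✓
(interview, compaction): interview during compaction ✓
(interview, demo): interview during demo ✓
(interview, soundcheck): interview during soundcheck ✓
(interview, standup): interview during standup ✓
(load_test, audit): load_test during audit ✓
(load_test, deploy): load_test during deploy ✓
(load_test, qa_pass): load_test during qa_pass ✓
(onboarding, audit): onboarding during audit ✓
(onboarding, deploy): onboarding during deploy ✓
(retro, standup): retro during standup ✓
(snapshot, audit): snapshot during audit ✓
(soundcheck, demo): soundcheck during demo ✓
(soundcheck, standup): soundcheck during standup ✓
Count: 19.

19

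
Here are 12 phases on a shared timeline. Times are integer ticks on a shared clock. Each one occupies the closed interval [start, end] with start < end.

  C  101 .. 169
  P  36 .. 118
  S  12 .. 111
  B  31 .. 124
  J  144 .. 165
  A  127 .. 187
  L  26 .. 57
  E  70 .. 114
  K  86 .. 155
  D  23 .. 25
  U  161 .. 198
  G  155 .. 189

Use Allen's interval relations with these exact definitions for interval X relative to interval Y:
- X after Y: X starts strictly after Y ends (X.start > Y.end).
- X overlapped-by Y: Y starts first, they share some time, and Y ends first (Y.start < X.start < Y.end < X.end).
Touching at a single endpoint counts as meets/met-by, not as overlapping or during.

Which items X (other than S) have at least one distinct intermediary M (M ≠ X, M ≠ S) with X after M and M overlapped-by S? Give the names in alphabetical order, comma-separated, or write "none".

A, G, J, U

Target S = [12, 111].
Intermediaries M with M overlapped-by S: B, C, E, K, P.
Via B — items with X after B: A, G, J, U.
Via C — items with X after C: none.
Via E — items with X after E: A, G, J, U.
Via K — items with X after K: U.
Via P — items with X after P: A, G, J, U.
Union: A, G, J, U.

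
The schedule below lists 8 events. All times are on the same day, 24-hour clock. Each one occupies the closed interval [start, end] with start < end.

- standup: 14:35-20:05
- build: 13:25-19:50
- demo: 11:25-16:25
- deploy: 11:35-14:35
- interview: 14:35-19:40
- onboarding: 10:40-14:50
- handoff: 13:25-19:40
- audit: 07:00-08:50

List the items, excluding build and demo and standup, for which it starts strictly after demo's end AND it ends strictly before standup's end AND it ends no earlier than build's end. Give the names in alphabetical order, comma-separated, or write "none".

none

Conditions: its start is strictly after demo's end (X.start > 16:25) AND its end is strictly before standup's end (X.end < 20:05) AND its end is no earlier than build's end (X.end >= 19:50).
audit: start 07:00 > 16:25? ✗; end 08:50 < 20:05? ✓; end 08:50 >= 19:50? ✗ → no.
deploy: start 11:35 > 16:25? ✗; end 14:35 < 20:05? ✓; end 14:35 >= 19:50? ✗ → no.
handoff: start 13:25 > 16:25? ✗; end 19:40 < 20:05? ✓; end 19:40 >= 19:50? ✗ → no.
interview: start 14:35 > 16:25? ✗; end 19:40 < 20:05? ✓; end 19:40 >= 19:50? ✗ → no.
onboarding: start 10:40 > 16:25? ✗; end 14:50 < 20:05? ✓; end 14:50 >= 19:50? ✗ → no.
Result: none.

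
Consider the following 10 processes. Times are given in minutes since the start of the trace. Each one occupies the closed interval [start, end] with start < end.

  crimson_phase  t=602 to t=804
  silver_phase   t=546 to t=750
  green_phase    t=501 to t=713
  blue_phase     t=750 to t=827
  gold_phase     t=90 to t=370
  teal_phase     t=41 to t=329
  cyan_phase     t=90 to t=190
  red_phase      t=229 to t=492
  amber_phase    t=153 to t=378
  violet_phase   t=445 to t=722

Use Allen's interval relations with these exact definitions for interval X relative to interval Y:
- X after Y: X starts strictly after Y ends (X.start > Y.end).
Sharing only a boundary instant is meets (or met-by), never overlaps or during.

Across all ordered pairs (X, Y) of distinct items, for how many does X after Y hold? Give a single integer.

Checking all 90 ordered pairs for relation 'after'; matching pairs in alphabetical order:
(blue_phase, amber_phase): blue_phase after amber_phase ✓
(blue_phase, cyan_phase): blue_phase after cyan_phase ✓
(blue_phase, gold_phase): blue_phase after gold_phase ✓
(blue_phase, green_phase): blue_phase after green_phase ✓
(blue_phase, red_phase): blue_phase after red_phase ✓
(blue_phase, teal_phase): blue_phase after teal_phase ✓
(blue_phase, violet_phase): blue_phase after violet_phase ✓
(crimson_phase, amber_phase): crimson_phase after amber_phase ✓
(crimson_phase, cyan_phase): crimson_phase after cyan_phase ✓
(crimson_phase, gold_phase): crimson_phase after gold_phase ✓
(crimson_phase, red_phase): crimson_phase after red_phase ✓
(crimson_phase, teal_phase): crimson_phase after teal_phase ✓
(green_phase, amber_phase): green_phase after amber_phase ✓
(green_phase, cyan_phase): green_phase after cyan_phase ✓
(green_phase, gold_phase): green_phase after gold_phase ✓
(green_phase, red_phase): green_phase after red_phase ✓
(green_phase, teal_phase): green_phase after teal_phase ✓
(red_phase, cyan_phase): red_phase after cyan_phase ✓
(silver_phase, amber_phase): silver_phase after amber_phase ✓
(silver_phase, cyan_phase): silver_phase after cyan_phase ✓
(silver_phase, gold_phase): silver_phase after gold_phase ✓
(silver_phase, red_phase): silver_phase after red_phase ✓
(silver_phase, teal_phase): silver_phase after teal_phase ✓
(violet_phase, amber_phase): violet_phase after amber_phase ✓
... plus 3 further pairs not listed.
Count: 27.

27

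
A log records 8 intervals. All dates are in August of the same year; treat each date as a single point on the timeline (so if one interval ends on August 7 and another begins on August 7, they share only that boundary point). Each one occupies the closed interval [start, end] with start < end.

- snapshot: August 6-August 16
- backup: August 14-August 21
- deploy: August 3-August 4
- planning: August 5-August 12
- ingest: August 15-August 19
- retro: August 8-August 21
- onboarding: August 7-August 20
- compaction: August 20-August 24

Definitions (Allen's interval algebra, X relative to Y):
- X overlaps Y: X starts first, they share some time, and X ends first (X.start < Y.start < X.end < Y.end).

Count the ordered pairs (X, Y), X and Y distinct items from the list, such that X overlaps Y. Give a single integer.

Checking all 56 ordered pairs for relation 'overlaps'; matching pairs in alphabetical order:
(backup, compaction): backup overlaps compaction ✓
(onboarding, backup): onboarding overlaps backup ✓
(onboarding, retro): onboarding overlaps retro ✓
(planning, onboarding): planning overlaps onboarding ✓
(planning, retro): planning overlaps retro ✓
(planning, snapshot): planning overlaps snapshot ✓
(retro, compaction): retro overlaps compaction ✓
(snapshot, backup): snapshot overlaps backup ✓
(snapshot, ingest): snapshot overlaps ingest ✓
(snapshot, onboarding): snapshot overlaps onboarding ✓
(snapshot, retro): snapshot overlaps retro ✓
Count: 11.

11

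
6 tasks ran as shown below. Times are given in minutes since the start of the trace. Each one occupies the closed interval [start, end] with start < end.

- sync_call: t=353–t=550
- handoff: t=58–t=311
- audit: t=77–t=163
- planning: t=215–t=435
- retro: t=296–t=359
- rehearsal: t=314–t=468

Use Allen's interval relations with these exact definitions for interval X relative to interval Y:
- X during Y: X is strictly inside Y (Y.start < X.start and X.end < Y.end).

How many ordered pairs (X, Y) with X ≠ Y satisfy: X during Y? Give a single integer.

Checking all 30 ordered pairs for relation 'during'; matching pairs in alphabetical order:
(audit, handoff): audit during handoff ✓
(retro, planning): retro during planning ✓
Count: 2.

2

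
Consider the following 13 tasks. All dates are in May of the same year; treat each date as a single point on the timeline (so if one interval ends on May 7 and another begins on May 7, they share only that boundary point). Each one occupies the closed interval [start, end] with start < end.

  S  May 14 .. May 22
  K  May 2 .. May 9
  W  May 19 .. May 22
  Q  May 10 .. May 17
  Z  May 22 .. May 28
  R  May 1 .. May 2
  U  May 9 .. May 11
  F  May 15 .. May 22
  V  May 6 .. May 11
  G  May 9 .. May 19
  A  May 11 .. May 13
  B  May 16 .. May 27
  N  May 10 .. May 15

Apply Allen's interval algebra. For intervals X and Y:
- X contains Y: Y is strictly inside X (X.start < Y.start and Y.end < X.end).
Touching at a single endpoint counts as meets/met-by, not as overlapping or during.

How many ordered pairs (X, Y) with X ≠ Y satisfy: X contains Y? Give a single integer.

6

Checking all 156 ordered pairs for relation 'contains'; matching pairs in alphabetical order:
(B, W): B contains W ✓
(G, A): G contains A ✓
(G, N): G contains N ✓
(G, Q): G contains Q ✓
(N, A): N contains A ✓
(Q, A): Q contains A ✓
Count: 6.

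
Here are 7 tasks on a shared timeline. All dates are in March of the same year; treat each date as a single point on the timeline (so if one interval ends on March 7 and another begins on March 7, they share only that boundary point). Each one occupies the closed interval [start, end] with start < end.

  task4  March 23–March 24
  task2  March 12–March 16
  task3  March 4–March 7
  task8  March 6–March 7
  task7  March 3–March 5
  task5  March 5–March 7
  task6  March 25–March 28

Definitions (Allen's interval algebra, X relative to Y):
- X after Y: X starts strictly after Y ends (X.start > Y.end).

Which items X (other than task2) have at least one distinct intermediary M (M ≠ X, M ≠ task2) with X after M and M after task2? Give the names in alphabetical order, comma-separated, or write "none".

task6

Target task2 = [March 12, March 16].
Intermediaries M with M after task2: task4, task6.
Via task4 — items with X after task4: task6.
Via task6 — items with X after task6: none.
Union: task6.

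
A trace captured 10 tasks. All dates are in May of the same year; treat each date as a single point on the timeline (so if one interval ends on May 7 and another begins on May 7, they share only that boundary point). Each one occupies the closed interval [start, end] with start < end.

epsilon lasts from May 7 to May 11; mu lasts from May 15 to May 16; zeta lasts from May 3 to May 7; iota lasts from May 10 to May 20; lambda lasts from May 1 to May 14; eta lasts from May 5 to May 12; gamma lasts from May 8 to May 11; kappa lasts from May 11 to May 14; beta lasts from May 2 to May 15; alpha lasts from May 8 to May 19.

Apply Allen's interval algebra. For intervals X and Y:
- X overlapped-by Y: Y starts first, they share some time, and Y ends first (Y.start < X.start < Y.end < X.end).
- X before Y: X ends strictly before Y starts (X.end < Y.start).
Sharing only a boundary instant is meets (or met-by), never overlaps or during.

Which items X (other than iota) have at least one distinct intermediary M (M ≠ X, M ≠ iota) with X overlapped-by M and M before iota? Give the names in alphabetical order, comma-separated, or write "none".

eta

Target iota = [May 10, May 20].
Intermediaries M with M before iota: zeta.
Via zeta — items with X overlapped-by zeta: eta.
Union: eta.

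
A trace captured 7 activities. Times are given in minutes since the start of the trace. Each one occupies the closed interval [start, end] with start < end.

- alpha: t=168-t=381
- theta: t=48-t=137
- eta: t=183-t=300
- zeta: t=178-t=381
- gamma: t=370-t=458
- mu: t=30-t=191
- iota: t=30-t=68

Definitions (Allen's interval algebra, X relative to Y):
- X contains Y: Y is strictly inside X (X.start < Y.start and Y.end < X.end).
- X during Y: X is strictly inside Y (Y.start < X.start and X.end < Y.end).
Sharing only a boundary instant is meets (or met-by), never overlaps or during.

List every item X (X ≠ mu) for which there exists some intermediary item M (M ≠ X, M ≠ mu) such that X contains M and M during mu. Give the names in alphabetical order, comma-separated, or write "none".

none

Target mu = [t=30, t=191].
Intermediaries M with M during mu: theta.
Via theta — items with X contains theta: none.
Union: none.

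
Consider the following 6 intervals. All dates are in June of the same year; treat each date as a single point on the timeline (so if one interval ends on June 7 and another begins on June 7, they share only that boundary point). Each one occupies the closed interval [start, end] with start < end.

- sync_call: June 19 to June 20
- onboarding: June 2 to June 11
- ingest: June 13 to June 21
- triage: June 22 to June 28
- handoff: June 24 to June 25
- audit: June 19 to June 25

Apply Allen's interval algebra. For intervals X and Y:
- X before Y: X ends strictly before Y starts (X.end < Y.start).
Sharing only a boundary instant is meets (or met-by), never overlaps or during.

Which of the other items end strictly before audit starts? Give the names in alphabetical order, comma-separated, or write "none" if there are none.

Target audit = [June 19, June 25].
handoff [June 24, June 25] → finishes → no.
ingest [June 13, June 21] → overlaps → no.
onboarding [June 2, June 11] → before → yes.
sync_call [June 19, June 20] → starts → no.
triage [June 22, June 28] → overlapped-by → no.
Result: onboarding.

onboarding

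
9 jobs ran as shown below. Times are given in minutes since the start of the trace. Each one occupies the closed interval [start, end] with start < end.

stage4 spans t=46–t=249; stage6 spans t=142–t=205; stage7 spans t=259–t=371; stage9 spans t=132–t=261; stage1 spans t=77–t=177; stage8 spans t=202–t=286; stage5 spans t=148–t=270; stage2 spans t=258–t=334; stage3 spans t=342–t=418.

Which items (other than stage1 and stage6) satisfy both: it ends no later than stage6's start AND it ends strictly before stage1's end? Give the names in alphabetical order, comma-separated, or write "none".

Conditions: its end is no later than stage6's start (X.end <= t=142) AND its end is strictly before stage1's end (X.end < t=177).
stage2: end t=334 <= t=142? ✗; end t=334 < t=177? ✗ → no.
stage3: end t=418 <= t=142? ✗; end t=418 < t=177? ✗ → no.
stage4: end t=249 <= t=142? ✗; end t=249 < t=177? ✗ → no.
stage5: end t=270 <= t=142? ✗; end t=270 < t=177? ✗ → no.
stage7: end t=371 <= t=142? ✗; end t=371 < t=177? ✗ → no.
stage8: end t=286 <= t=142? ✗; end t=286 < t=177? ✗ → no.
stage9: end t=261 <= t=142? ✗; end t=261 < t=177? ✗ → no.
Result: none.

none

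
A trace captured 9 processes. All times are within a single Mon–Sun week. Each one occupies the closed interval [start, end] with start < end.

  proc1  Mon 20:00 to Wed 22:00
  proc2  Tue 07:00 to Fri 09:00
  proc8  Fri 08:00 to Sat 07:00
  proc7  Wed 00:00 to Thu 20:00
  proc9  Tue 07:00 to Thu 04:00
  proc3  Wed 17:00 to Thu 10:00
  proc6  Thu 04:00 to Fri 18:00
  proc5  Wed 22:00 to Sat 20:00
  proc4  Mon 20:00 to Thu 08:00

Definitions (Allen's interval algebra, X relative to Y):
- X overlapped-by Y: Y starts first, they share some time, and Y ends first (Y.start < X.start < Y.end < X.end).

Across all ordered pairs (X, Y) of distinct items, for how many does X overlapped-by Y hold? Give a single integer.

Checking all 72 ordered pairs for relation 'overlapped-by'; matching pairs in alphabetical order:
(proc2, proc1): proc2 overlapped-by proc1 ✓
(proc2, proc4): proc2 overlapped-by proc4 ✓
(proc3, proc1): proc3 overlapped-by proc1 ✓
(proc3, proc4): proc3 overlapped-by proc4 ✓
(proc3, proc9): proc3 overlapped-by proc9 ✓
(proc5, proc2): proc5 overlapped-by proc2 ✓
(proc5, proc3): proc5 overlapped-by proc3 ✓
(proc5, proc4): proc5 overlapped-by proc4 ✓
(proc5, proc7): proc5 overlapped-by proc7 ✓
(proc5, proc9): proc5 overlapped-by proc9 ✓
(proc6, proc2): proc6 overlapped-by proc2 ✓
(proc6, proc3): proc6 overlapped-by proc3 ✓
(proc6, proc4): proc6 overlapped-by proc4 ✓
(proc6, proc7): proc6 overlapped-by proc7 ✓
(proc7, proc1): proc7 overlapped-by proc1 ✓
(proc7, proc4): proc7 overlapped-by proc4 ✓
(proc7, proc9): proc7 overlapped-by proc9 ✓
(proc8, proc2): proc8 overlapped-by proc2 ✓
(proc8, proc6): proc8 overlapped-by proc6 ✓
(proc9, proc1): proc9 overlapped-by proc1 ✓
Count: 20.

20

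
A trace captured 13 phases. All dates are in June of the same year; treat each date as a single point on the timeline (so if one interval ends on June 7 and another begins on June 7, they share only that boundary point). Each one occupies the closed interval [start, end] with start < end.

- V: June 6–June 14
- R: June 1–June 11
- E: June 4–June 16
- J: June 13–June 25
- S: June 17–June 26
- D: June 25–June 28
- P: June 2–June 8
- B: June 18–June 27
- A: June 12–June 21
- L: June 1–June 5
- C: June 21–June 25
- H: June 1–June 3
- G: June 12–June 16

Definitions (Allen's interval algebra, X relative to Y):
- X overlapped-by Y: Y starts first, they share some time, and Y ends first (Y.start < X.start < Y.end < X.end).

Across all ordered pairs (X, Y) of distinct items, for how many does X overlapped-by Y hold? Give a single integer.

Checking all 156 ordered pairs for relation 'overlapped-by'; matching pairs in alphabetical order:
(A, E): A overlapped-by E ✓
(A, V): A overlapped-by V ✓
(B, A): B overlapped-by A ✓
(B, J): B overlapped-by J ✓
(B, S): B overlapped-by S ✓
(D, B): D overlapped-by B ✓
(D, S): D overlapped-by S ✓
(E, L): E overlapped-by L ✓
(E, P): E overlapped-by P ✓
(E, R): E overlapped-by R ✓
(G, V): G overlapped-by V ✓
(J, A): J overlapped-by A ✓
(J, E): J overlapped-by E ✓
(J, G): J overlapped-by G ✓
(J, V): J overlapped-by V ✓
(P, H): P overlapped-by H ✓
(P, L): P overlapped-by L ✓
(S, A): S overlapped-by A ✓
(S, J): S overlapped-by J ✓
(V, P): V overlapped-by P ✓
(V, R): V overlapped-by R ✓
Count: 21.

21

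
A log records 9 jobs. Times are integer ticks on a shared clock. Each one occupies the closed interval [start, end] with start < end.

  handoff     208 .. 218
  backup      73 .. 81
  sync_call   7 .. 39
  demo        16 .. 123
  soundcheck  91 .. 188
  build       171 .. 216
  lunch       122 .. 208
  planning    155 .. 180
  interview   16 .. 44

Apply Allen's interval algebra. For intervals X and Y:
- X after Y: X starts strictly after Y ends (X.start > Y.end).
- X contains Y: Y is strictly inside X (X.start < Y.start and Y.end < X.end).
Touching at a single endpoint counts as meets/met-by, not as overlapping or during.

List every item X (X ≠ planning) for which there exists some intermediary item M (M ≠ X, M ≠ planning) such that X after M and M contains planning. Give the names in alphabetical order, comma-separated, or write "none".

Target planning = [155, 180].
Intermediaries M with M contains planning: lunch, soundcheck.
Via lunch — items with X after lunch: none.
Via soundcheck — items with X after soundcheck: handoff.
Union: handoff.

handoff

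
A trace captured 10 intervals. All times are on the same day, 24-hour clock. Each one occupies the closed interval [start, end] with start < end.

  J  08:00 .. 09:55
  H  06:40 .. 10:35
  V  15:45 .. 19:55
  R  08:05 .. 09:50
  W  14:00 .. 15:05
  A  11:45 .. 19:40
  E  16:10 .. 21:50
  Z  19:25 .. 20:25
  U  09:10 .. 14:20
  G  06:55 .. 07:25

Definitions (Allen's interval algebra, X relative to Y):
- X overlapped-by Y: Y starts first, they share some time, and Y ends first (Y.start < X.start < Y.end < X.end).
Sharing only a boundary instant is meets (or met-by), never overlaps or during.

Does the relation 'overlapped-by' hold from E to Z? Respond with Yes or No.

No

E = [16:10, 21:50], Z = [19:25, 20:25].
Actual relation of E to Z: contains.
Asked whether 'overlapped-by' holds → No.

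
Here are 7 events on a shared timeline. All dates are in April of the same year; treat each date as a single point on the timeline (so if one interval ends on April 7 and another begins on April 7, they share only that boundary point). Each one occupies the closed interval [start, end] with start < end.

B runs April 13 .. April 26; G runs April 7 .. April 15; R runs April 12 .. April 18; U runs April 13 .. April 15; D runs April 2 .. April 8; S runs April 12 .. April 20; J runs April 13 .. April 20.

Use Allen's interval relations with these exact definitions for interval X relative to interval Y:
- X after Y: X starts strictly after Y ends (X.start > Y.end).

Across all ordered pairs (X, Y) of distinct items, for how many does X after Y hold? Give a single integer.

Checking all 42 ordered pairs for relation 'after'; matching pairs in alphabetical order:
(B, D): B after D ✓
(J, D): J after D ✓
(R, D): R after D ✓
(S, D): S after D ✓
(U, D): U after D ✓
Count: 5.

5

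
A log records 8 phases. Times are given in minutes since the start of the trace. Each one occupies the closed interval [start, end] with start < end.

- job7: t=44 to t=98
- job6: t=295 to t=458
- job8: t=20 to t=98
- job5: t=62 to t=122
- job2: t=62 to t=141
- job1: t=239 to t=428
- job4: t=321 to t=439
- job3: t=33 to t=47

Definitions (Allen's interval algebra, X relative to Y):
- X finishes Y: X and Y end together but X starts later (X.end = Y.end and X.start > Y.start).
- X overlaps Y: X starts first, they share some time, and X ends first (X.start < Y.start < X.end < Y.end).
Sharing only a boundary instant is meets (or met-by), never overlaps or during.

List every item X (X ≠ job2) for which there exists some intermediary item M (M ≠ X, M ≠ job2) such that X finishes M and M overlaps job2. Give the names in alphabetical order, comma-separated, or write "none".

job7

Target job2 = [t=62, t=141].
Intermediaries M with M overlaps job2: job7, job8.
Via job7 — items with X finishes job7: none.
Via job8 — items with X finishes job8: job7.
Union: job7.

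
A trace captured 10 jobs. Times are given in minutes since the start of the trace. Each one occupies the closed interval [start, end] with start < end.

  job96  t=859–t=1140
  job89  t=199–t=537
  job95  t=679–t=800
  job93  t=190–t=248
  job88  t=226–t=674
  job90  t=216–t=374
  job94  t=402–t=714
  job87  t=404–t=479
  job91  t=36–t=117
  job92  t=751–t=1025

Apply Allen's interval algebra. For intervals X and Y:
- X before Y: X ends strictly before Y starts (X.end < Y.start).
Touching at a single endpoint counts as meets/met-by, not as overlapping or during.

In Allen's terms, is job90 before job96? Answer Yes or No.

Yes

job90 = [t=216, t=374], job96 = [t=859, t=1140].
Actual relation of job90 to job96: before.
Asked whether 'before' holds → Yes.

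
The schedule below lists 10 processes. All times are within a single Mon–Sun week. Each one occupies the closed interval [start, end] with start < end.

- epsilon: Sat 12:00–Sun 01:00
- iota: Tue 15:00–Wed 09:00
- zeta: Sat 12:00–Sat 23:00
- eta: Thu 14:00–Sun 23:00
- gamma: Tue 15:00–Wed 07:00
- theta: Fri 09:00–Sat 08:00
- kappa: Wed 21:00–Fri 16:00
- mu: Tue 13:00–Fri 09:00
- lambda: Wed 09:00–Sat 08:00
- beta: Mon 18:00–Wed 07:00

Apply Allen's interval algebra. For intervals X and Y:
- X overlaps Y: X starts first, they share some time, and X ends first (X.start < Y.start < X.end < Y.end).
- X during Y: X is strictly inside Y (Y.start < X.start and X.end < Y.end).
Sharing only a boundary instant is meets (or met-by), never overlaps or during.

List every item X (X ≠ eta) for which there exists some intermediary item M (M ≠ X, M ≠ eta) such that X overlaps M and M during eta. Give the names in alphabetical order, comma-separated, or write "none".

kappa

Target eta = [Thu 14:00, Sun 23:00].
Intermediaries M with M during eta: epsilon, theta, zeta.
Via epsilon — items with X overlaps epsilon: none.
Via theta — items with X overlaps theta: kappa.
Via zeta — items with X overlaps zeta: none.
Union: kappa.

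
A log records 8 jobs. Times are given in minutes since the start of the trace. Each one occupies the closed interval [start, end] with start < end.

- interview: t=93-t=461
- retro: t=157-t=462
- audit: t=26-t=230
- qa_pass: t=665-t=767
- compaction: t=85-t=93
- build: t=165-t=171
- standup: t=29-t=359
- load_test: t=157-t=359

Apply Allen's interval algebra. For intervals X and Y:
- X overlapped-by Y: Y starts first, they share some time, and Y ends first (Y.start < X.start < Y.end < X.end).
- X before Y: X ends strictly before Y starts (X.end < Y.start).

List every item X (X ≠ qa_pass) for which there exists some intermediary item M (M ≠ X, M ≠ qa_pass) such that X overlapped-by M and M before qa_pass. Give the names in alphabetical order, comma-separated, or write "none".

interview, load_test, retro, standup

Target qa_pass = [t=665, t=767].
Intermediaries M with M before qa_pass: audit, build, compaction, interview, load_test, retro, standup.
Via audit — items with X overlapped-by audit: interview, load_test, retro, standup.
Via build — items with X overlapped-by build: none.
Via compaction — items with X overlapped-by compaction: none.
Via interview — items with X overlapped-by interview: retro.
Via load_test — items with X overlapped-by load_test: none.
Via retro — items with X overlapped-by retro: none.
Via standup — items with X overlapped-by standup: interview, retro.
Union: interview, load_test, retro, standup.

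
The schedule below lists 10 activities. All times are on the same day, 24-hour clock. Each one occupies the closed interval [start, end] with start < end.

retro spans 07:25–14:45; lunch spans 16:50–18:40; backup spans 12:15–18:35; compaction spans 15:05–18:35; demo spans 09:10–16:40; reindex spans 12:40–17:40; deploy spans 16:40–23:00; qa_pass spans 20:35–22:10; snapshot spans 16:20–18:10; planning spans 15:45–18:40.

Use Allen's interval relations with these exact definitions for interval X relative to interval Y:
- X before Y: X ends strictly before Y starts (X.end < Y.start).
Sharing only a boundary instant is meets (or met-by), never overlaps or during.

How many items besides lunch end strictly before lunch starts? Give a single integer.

Target lunch = [16:50, 18:40].
backup [12:15, 18:35] → overlaps → no.
compaction [15:05, 18:35] → overlaps → no.
demo [09:10, 16:40] → before → counts.
deploy [16:40, 23:00] → contains → no.
planning [15:45, 18:40] → finished-by → no.
qa_pass [20:35, 22:10] → after → no.
reindex [12:40, 17:40] → overlaps → no.
retro [07:25, 14:45] → before → counts.
snapshot [16:20, 18:10] → overlaps → no.
Total: 2.

2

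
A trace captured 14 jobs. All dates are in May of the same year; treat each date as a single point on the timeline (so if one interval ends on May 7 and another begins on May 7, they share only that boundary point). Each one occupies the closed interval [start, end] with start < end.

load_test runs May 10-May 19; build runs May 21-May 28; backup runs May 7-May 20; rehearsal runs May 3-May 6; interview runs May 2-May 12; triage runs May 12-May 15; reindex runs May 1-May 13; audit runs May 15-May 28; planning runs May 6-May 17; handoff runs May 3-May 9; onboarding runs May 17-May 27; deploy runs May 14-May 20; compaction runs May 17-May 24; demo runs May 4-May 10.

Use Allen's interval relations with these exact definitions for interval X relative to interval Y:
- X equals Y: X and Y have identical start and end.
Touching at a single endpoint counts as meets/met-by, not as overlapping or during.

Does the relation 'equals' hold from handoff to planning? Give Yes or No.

No

handoff = [May 3, May 9], planning = [May 6, May 17].
Actual relation of handoff to planning: overlaps.
Asked whether 'equals' holds → No.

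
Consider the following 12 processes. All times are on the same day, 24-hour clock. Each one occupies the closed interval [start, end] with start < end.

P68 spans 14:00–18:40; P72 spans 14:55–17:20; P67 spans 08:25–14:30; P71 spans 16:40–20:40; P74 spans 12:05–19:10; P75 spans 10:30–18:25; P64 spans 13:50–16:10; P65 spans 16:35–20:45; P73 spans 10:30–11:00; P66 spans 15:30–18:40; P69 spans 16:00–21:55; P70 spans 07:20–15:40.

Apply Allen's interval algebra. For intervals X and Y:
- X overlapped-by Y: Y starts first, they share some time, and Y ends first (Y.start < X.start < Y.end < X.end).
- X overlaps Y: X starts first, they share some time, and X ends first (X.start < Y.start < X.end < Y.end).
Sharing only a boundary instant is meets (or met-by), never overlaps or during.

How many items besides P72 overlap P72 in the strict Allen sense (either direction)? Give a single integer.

Target P72 = [14:55, 17:20].
P64 [13:50, 16:10] → overlaps → counts.
P65 [16:35, 20:45] → overlapped-by → counts.
P66 [15:30, 18:40] → overlapped-by → counts.
P67 [08:25, 14:30] → before → no.
P68 [14:00, 18:40] → contains → no.
P69 [16:00, 21:55] → overlapped-by → counts.
P70 [07:20, 15:40] → overlaps → counts.
P71 [16:40, 20:40] → overlapped-by → counts.
P73 [10:30, 11:00] → before → no.
P74 [12:05, 19:10] → contains → no.
P75 [10:30, 18:25] → contains → no.
Total: 6.

6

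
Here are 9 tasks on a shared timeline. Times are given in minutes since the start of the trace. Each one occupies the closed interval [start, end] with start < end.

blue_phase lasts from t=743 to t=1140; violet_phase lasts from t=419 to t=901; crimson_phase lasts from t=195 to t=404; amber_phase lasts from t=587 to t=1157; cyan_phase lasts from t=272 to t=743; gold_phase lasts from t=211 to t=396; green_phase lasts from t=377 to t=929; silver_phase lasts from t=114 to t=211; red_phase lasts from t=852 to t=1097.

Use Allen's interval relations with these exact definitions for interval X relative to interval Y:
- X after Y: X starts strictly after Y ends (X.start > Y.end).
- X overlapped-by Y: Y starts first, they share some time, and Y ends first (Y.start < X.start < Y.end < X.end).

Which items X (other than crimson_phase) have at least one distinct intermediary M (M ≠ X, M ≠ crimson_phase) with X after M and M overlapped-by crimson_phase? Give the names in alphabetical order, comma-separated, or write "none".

red_phase

Target crimson_phase = [t=195, t=404].
Intermediaries M with M overlapped-by crimson_phase: cyan_phase, green_phase.
Via cyan_phase — items with X after cyan_phase: red_phase.
Via green_phase — items with X after green_phase: none.
Union: red_phase.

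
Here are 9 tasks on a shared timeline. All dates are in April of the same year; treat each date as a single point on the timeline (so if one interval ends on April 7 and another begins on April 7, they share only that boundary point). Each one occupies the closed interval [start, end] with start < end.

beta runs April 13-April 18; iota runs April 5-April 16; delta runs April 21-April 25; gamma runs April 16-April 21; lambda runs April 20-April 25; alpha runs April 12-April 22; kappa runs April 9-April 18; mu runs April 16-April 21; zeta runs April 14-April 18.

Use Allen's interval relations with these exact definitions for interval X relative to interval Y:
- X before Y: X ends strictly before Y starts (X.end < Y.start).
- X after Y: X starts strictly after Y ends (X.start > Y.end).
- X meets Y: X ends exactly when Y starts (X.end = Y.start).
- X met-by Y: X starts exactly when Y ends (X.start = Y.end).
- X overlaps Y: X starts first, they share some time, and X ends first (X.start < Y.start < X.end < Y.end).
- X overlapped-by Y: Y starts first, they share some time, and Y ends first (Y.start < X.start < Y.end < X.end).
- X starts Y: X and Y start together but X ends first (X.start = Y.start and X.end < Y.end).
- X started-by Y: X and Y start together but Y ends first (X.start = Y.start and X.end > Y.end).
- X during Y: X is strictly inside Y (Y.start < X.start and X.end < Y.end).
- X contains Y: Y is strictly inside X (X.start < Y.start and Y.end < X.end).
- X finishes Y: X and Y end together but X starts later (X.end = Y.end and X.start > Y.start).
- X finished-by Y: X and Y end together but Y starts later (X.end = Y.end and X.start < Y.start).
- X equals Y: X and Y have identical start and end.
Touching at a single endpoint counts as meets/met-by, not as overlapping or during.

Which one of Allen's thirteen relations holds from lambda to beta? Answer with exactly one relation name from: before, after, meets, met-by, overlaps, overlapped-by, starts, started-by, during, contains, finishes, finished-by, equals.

lambda = [April 20, April 25]; beta = [April 13, April 18].
Compare endpoints: lambda.start > beta.start, lambda.start > beta.end, lambda.end > beta.start, lambda.end > beta.end.
That pattern is 'after'.

after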